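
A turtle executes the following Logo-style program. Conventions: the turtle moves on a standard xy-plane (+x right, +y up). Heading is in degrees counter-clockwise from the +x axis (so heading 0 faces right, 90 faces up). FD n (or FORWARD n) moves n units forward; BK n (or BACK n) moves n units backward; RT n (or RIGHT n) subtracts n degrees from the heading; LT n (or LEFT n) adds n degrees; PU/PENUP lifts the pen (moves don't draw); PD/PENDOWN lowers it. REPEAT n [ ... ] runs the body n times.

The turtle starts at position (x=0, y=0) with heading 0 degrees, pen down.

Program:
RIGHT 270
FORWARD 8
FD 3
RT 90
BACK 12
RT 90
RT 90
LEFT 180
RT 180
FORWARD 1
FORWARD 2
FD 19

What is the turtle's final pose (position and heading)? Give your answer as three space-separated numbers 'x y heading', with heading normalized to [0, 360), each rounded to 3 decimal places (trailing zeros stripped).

Executing turtle program step by step:
Start: pos=(0,0), heading=0, pen down
RT 270: heading 0 -> 90
FD 8: (0,0) -> (0,8) [heading=90, draw]
FD 3: (0,8) -> (0,11) [heading=90, draw]
RT 90: heading 90 -> 0
BK 12: (0,11) -> (-12,11) [heading=0, draw]
RT 90: heading 0 -> 270
RT 90: heading 270 -> 180
LT 180: heading 180 -> 0
RT 180: heading 0 -> 180
FD 1: (-12,11) -> (-13,11) [heading=180, draw]
FD 2: (-13,11) -> (-15,11) [heading=180, draw]
FD 19: (-15,11) -> (-34,11) [heading=180, draw]
Final: pos=(-34,11), heading=180, 6 segment(s) drawn

Answer: -34 11 180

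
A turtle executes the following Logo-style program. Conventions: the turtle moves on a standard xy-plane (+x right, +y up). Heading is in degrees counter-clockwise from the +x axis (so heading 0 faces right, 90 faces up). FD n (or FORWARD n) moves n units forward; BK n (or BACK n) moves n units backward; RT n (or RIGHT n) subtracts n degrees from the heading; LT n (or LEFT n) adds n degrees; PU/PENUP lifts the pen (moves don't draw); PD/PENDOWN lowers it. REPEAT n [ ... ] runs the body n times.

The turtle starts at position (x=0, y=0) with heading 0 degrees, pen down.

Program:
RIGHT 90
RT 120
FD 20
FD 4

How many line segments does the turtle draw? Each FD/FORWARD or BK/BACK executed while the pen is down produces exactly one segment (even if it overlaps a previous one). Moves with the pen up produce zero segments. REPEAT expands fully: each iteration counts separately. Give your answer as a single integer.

Executing turtle program step by step:
Start: pos=(0,0), heading=0, pen down
RT 90: heading 0 -> 270
RT 120: heading 270 -> 150
FD 20: (0,0) -> (-17.321,10) [heading=150, draw]
FD 4: (-17.321,10) -> (-20.785,12) [heading=150, draw]
Final: pos=(-20.785,12), heading=150, 2 segment(s) drawn
Segments drawn: 2

Answer: 2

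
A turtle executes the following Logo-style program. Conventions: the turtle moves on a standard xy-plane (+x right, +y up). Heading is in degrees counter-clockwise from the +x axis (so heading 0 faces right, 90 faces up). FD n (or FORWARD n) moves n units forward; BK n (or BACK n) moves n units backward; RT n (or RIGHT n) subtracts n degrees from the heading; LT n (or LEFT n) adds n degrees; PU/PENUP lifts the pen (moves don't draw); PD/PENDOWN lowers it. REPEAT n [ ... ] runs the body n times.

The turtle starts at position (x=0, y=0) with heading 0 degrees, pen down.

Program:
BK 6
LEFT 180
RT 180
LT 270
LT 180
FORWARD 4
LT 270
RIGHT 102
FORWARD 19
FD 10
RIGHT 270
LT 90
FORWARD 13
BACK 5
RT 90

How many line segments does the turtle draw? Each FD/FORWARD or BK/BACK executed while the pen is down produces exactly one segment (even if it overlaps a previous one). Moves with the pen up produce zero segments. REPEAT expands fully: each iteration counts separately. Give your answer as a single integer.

Executing turtle program step by step:
Start: pos=(0,0), heading=0, pen down
BK 6: (0,0) -> (-6,0) [heading=0, draw]
LT 180: heading 0 -> 180
RT 180: heading 180 -> 0
LT 270: heading 0 -> 270
LT 180: heading 270 -> 90
FD 4: (-6,0) -> (-6,4) [heading=90, draw]
LT 270: heading 90 -> 0
RT 102: heading 0 -> 258
FD 19: (-6,4) -> (-9.95,-14.585) [heading=258, draw]
FD 10: (-9.95,-14.585) -> (-12.029,-24.366) [heading=258, draw]
RT 270: heading 258 -> 348
LT 90: heading 348 -> 78
FD 13: (-12.029,-24.366) -> (-9.327,-11.65) [heading=78, draw]
BK 5: (-9.327,-11.65) -> (-10.366,-16.541) [heading=78, draw]
RT 90: heading 78 -> 348
Final: pos=(-10.366,-16.541), heading=348, 6 segment(s) drawn
Segments drawn: 6

Answer: 6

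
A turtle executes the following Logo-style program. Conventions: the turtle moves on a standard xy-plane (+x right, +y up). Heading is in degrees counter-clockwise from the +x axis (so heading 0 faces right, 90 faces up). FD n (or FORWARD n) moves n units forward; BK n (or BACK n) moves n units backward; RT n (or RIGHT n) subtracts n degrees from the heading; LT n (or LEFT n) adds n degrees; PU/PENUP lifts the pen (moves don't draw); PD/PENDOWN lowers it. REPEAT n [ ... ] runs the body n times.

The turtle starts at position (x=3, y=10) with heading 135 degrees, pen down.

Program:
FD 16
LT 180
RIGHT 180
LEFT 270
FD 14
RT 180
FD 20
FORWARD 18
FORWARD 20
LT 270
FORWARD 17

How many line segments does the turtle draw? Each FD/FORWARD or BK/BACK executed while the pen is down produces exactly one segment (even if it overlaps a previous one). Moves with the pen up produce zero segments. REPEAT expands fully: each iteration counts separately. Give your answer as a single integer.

Executing turtle program step by step:
Start: pos=(3,10), heading=135, pen down
FD 16: (3,10) -> (-8.314,21.314) [heading=135, draw]
LT 180: heading 135 -> 315
RT 180: heading 315 -> 135
LT 270: heading 135 -> 45
FD 14: (-8.314,21.314) -> (1.586,31.213) [heading=45, draw]
RT 180: heading 45 -> 225
FD 20: (1.586,31.213) -> (-12.556,17.071) [heading=225, draw]
FD 18: (-12.556,17.071) -> (-25.284,4.343) [heading=225, draw]
FD 20: (-25.284,4.343) -> (-39.426,-9.799) [heading=225, draw]
LT 270: heading 225 -> 135
FD 17: (-39.426,-9.799) -> (-51.447,2.222) [heading=135, draw]
Final: pos=(-51.447,2.222), heading=135, 6 segment(s) drawn
Segments drawn: 6

Answer: 6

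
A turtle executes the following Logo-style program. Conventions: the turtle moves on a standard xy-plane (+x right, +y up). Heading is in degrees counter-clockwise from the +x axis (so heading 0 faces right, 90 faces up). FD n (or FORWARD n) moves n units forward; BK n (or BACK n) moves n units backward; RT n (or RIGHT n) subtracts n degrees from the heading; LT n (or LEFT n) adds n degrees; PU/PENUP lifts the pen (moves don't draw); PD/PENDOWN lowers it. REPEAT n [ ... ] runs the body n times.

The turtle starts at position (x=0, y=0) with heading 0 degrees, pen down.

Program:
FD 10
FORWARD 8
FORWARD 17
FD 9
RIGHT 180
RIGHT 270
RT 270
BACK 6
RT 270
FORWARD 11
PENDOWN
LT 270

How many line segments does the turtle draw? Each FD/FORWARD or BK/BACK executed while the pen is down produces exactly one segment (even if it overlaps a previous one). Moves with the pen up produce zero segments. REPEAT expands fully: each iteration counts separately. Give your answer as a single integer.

Answer: 6

Derivation:
Executing turtle program step by step:
Start: pos=(0,0), heading=0, pen down
FD 10: (0,0) -> (10,0) [heading=0, draw]
FD 8: (10,0) -> (18,0) [heading=0, draw]
FD 17: (18,0) -> (35,0) [heading=0, draw]
FD 9: (35,0) -> (44,0) [heading=0, draw]
RT 180: heading 0 -> 180
RT 270: heading 180 -> 270
RT 270: heading 270 -> 0
BK 6: (44,0) -> (38,0) [heading=0, draw]
RT 270: heading 0 -> 90
FD 11: (38,0) -> (38,11) [heading=90, draw]
PD: pen down
LT 270: heading 90 -> 0
Final: pos=(38,11), heading=0, 6 segment(s) drawn
Segments drawn: 6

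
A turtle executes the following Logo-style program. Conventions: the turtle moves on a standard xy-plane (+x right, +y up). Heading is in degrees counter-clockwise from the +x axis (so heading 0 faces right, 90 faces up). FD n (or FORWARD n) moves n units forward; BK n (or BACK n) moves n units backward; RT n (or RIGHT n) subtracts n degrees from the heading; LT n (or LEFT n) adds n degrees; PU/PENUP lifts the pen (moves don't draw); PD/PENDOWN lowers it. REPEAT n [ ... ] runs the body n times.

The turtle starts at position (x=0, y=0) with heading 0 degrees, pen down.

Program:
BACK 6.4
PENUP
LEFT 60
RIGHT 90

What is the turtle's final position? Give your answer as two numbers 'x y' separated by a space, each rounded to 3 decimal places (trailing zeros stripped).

Answer: -6.4 0

Derivation:
Executing turtle program step by step:
Start: pos=(0,0), heading=0, pen down
BK 6.4: (0,0) -> (-6.4,0) [heading=0, draw]
PU: pen up
LT 60: heading 0 -> 60
RT 90: heading 60 -> 330
Final: pos=(-6.4,0), heading=330, 1 segment(s) drawn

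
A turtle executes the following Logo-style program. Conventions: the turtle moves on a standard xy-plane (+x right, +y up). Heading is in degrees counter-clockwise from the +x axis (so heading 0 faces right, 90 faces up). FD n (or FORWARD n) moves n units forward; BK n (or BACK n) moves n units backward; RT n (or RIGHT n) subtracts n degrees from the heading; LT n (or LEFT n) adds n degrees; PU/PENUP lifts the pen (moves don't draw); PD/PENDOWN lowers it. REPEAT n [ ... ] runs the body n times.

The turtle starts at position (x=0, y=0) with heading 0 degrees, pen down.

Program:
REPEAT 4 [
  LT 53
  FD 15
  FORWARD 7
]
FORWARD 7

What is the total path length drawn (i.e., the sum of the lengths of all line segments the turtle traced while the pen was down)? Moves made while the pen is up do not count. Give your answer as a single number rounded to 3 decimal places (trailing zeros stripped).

Executing turtle program step by step:
Start: pos=(0,0), heading=0, pen down
REPEAT 4 [
  -- iteration 1/4 --
  LT 53: heading 0 -> 53
  FD 15: (0,0) -> (9.027,11.98) [heading=53, draw]
  FD 7: (9.027,11.98) -> (13.24,17.57) [heading=53, draw]
  -- iteration 2/4 --
  LT 53: heading 53 -> 106
  FD 15: (13.24,17.57) -> (9.105,31.989) [heading=106, draw]
  FD 7: (9.105,31.989) -> (7.176,38.718) [heading=106, draw]
  -- iteration 3/4 --
  LT 53: heading 106 -> 159
  FD 15: (7.176,38.718) -> (-6.828,44.093) [heading=159, draw]
  FD 7: (-6.828,44.093) -> (-13.363,46.602) [heading=159, draw]
  -- iteration 4/4 --
  LT 53: heading 159 -> 212
  FD 15: (-13.363,46.602) -> (-26.084,38.653) [heading=212, draw]
  FD 7: (-26.084,38.653) -> (-32.02,34.944) [heading=212, draw]
]
FD 7: (-32.02,34.944) -> (-37.956,31.234) [heading=212, draw]
Final: pos=(-37.956,31.234), heading=212, 9 segment(s) drawn

Segment lengths:
  seg 1: (0,0) -> (9.027,11.98), length = 15
  seg 2: (9.027,11.98) -> (13.24,17.57), length = 7
  seg 3: (13.24,17.57) -> (9.105,31.989), length = 15
  seg 4: (9.105,31.989) -> (7.176,38.718), length = 7
  seg 5: (7.176,38.718) -> (-6.828,44.093), length = 15
  seg 6: (-6.828,44.093) -> (-13.363,46.602), length = 7
  seg 7: (-13.363,46.602) -> (-26.084,38.653), length = 15
  seg 8: (-26.084,38.653) -> (-32.02,34.944), length = 7
  seg 9: (-32.02,34.944) -> (-37.956,31.234), length = 7
Total = 95

Answer: 95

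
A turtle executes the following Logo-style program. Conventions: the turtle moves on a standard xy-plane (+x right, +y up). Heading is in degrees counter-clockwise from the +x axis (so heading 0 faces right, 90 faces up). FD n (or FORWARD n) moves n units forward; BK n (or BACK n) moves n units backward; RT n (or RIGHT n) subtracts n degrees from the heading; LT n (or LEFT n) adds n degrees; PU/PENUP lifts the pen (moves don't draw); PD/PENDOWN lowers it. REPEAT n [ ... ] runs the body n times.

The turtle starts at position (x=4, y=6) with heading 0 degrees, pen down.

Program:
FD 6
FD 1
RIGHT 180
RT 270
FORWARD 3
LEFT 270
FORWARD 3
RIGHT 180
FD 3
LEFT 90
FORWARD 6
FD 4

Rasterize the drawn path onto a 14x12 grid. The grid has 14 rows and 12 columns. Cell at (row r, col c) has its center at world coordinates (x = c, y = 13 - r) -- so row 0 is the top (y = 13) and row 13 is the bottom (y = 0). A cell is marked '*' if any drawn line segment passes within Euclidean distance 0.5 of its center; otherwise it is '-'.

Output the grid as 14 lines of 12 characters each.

Segment 0: (4,6) -> (10,6)
Segment 1: (10,6) -> (11,6)
Segment 2: (11,6) -> (11,3)
Segment 3: (11,3) -> (8,3)
Segment 4: (8,3) -> (11,3)
Segment 5: (11,3) -> (11,9)
Segment 6: (11,9) -> (11,13)

Answer: -----------*
-----------*
-----------*
-----------*
-----------*
-----------*
-----------*
----********
-----------*
-----------*
--------****
------------
------------
------------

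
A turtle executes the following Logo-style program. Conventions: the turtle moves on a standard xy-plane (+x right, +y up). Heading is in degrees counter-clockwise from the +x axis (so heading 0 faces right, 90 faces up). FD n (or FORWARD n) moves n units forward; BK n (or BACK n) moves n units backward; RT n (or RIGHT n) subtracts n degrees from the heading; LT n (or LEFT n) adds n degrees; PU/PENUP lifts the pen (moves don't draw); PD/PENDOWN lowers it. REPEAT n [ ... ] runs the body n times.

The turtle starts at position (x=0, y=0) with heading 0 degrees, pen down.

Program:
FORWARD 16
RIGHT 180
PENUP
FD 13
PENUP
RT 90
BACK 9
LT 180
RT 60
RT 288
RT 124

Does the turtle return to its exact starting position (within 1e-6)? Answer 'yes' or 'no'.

Executing turtle program step by step:
Start: pos=(0,0), heading=0, pen down
FD 16: (0,0) -> (16,0) [heading=0, draw]
RT 180: heading 0 -> 180
PU: pen up
FD 13: (16,0) -> (3,0) [heading=180, move]
PU: pen up
RT 90: heading 180 -> 90
BK 9: (3,0) -> (3,-9) [heading=90, move]
LT 180: heading 90 -> 270
RT 60: heading 270 -> 210
RT 288: heading 210 -> 282
RT 124: heading 282 -> 158
Final: pos=(3,-9), heading=158, 1 segment(s) drawn

Start position: (0, 0)
Final position: (3, -9)
Distance = 9.487; >= 1e-6 -> NOT closed

Answer: no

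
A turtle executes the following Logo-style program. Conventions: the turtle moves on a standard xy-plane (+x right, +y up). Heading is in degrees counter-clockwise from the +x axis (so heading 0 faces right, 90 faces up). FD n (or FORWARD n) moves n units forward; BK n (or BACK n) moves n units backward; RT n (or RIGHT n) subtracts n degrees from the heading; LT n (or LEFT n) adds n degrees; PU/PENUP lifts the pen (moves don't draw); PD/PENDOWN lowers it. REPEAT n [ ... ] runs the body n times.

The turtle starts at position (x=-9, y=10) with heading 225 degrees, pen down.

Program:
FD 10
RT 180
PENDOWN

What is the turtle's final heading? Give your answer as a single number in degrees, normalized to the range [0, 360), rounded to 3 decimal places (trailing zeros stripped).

Executing turtle program step by step:
Start: pos=(-9,10), heading=225, pen down
FD 10: (-9,10) -> (-16.071,2.929) [heading=225, draw]
RT 180: heading 225 -> 45
PD: pen down
Final: pos=(-16.071,2.929), heading=45, 1 segment(s) drawn

Answer: 45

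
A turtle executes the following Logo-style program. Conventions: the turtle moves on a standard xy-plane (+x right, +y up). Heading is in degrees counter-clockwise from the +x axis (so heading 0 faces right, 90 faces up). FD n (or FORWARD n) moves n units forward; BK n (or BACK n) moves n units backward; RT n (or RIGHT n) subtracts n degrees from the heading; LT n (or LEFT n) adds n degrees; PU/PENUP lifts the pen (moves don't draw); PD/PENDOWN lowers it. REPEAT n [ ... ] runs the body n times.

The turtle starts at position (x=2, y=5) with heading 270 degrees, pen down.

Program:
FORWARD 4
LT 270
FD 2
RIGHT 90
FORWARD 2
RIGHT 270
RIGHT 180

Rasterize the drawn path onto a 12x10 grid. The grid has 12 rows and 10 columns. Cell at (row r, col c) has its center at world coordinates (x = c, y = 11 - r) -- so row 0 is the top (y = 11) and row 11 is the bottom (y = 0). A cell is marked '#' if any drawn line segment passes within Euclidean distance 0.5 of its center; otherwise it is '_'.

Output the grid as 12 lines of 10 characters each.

Segment 0: (2,5) -> (2,1)
Segment 1: (2,1) -> (-0,1)
Segment 2: (-0,1) -> (-0,3)

Answer: __________
__________
__________
__________
__________
__________
__#_______
__#_______
#_#_______
#_#_______
###_______
__________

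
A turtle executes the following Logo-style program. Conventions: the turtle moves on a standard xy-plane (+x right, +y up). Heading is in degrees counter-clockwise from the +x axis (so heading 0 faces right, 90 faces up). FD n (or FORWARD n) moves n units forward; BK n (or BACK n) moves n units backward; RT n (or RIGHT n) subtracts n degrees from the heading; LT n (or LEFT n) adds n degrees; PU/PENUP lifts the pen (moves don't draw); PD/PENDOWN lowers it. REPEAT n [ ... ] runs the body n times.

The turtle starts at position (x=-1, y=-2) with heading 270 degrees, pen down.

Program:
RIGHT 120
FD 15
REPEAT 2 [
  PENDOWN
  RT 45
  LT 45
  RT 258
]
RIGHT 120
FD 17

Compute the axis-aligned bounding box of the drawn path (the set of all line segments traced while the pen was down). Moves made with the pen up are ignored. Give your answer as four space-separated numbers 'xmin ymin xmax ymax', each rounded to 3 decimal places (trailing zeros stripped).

Executing turtle program step by step:
Start: pos=(-1,-2), heading=270, pen down
RT 120: heading 270 -> 150
FD 15: (-1,-2) -> (-13.99,5.5) [heading=150, draw]
REPEAT 2 [
  -- iteration 1/2 --
  PD: pen down
  RT 45: heading 150 -> 105
  LT 45: heading 105 -> 150
  RT 258: heading 150 -> 252
  -- iteration 2/2 --
  PD: pen down
  RT 45: heading 252 -> 207
  LT 45: heading 207 -> 252
  RT 258: heading 252 -> 354
]
RT 120: heading 354 -> 234
FD 17: (-13.99,5.5) -> (-23.983,-8.253) [heading=234, draw]
Final: pos=(-23.983,-8.253), heading=234, 2 segment(s) drawn

Segment endpoints: x in {-23.983, -13.99, -1}, y in {-8.253, -2, 5.5}
xmin=-23.983, ymin=-8.253, xmax=-1, ymax=5.5

Answer: -23.983 -8.253 -1 5.5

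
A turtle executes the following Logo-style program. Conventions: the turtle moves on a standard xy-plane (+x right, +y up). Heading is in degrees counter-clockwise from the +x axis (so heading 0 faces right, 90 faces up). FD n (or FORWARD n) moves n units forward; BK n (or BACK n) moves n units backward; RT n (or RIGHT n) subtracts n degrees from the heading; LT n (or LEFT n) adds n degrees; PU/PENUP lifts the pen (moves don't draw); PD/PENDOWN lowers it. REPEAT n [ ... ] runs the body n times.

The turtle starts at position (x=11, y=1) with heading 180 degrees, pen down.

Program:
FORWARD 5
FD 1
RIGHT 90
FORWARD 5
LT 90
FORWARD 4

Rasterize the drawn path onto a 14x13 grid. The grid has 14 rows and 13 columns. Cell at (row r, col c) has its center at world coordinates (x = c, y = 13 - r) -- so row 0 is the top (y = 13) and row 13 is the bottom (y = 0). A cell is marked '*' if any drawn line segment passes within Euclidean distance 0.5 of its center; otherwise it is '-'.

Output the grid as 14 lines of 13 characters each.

Segment 0: (11,1) -> (6,1)
Segment 1: (6,1) -> (5,1)
Segment 2: (5,1) -> (5,6)
Segment 3: (5,6) -> (1,6)

Answer: -------------
-------------
-------------
-------------
-------------
-------------
-------------
-*****-------
-----*-------
-----*-------
-----*-------
-----*-------
-----*******-
-------------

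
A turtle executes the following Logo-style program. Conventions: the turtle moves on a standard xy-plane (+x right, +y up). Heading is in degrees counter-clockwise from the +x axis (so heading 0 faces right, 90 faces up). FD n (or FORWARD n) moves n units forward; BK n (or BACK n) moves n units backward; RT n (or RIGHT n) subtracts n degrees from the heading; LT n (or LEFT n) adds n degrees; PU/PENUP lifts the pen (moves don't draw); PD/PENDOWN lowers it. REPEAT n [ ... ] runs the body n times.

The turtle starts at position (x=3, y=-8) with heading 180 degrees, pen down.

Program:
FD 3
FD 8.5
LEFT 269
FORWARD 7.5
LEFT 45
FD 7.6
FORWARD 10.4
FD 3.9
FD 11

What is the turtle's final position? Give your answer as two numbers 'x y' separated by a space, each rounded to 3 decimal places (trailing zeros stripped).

Executing turtle program step by step:
Start: pos=(3,-8), heading=180, pen down
FD 3: (3,-8) -> (0,-8) [heading=180, draw]
FD 8.5: (0,-8) -> (-8.5,-8) [heading=180, draw]
LT 269: heading 180 -> 89
FD 7.5: (-8.5,-8) -> (-8.369,-0.501) [heading=89, draw]
LT 45: heading 89 -> 134
FD 7.6: (-8.369,-0.501) -> (-13.649,4.966) [heading=134, draw]
FD 10.4: (-13.649,4.966) -> (-20.873,12.447) [heading=134, draw]
FD 3.9: (-20.873,12.447) -> (-23.582,15.252) [heading=134, draw]
FD 11: (-23.582,15.252) -> (-31.223,23.165) [heading=134, draw]
Final: pos=(-31.223,23.165), heading=134, 7 segment(s) drawn

Answer: -31.223 23.165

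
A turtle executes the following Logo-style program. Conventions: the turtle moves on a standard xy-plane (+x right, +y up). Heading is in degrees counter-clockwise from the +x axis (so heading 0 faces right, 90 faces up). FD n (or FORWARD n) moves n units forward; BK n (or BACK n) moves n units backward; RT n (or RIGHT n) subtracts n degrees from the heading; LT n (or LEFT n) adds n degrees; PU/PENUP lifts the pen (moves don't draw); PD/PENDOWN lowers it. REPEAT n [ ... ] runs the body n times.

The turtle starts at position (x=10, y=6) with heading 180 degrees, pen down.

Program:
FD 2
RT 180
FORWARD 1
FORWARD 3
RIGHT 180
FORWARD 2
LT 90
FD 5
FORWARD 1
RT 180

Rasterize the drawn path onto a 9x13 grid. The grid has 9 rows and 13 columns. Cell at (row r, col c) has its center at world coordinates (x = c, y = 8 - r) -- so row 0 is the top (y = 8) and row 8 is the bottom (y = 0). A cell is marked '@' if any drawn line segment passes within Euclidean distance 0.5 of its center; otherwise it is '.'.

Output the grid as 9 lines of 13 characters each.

Answer: .............
.............
........@@@@@
..........@..
..........@..
..........@..
..........@..
..........@..
..........@..

Derivation:
Segment 0: (10,6) -> (8,6)
Segment 1: (8,6) -> (9,6)
Segment 2: (9,6) -> (12,6)
Segment 3: (12,6) -> (10,6)
Segment 4: (10,6) -> (10,1)
Segment 5: (10,1) -> (10,0)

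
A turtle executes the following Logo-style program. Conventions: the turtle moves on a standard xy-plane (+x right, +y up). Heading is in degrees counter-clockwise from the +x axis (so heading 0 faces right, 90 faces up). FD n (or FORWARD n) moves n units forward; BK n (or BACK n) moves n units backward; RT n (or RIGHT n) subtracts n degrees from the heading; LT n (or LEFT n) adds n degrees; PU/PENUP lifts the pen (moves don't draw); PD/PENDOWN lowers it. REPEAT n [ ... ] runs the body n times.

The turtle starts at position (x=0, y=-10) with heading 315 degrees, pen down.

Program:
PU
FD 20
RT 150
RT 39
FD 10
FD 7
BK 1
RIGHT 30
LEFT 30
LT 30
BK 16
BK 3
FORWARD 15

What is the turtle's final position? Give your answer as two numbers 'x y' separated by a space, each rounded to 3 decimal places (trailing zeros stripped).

Executing turtle program step by step:
Start: pos=(0,-10), heading=315, pen down
PU: pen up
FD 20: (0,-10) -> (14.142,-24.142) [heading=315, move]
RT 150: heading 315 -> 165
RT 39: heading 165 -> 126
FD 10: (14.142,-24.142) -> (8.264,-16.052) [heading=126, move]
FD 7: (8.264,-16.052) -> (4.15,-10.389) [heading=126, move]
BK 1: (4.15,-10.389) -> (4.738,-11.198) [heading=126, move]
RT 30: heading 126 -> 96
LT 30: heading 96 -> 126
LT 30: heading 126 -> 156
BK 16: (4.738,-11.198) -> (19.354,-17.706) [heading=156, move]
BK 3: (19.354,-17.706) -> (22.095,-18.926) [heading=156, move]
FD 15: (22.095,-18.926) -> (8.392,-12.825) [heading=156, move]
Final: pos=(8.392,-12.825), heading=156, 0 segment(s) drawn

Answer: 8.392 -12.825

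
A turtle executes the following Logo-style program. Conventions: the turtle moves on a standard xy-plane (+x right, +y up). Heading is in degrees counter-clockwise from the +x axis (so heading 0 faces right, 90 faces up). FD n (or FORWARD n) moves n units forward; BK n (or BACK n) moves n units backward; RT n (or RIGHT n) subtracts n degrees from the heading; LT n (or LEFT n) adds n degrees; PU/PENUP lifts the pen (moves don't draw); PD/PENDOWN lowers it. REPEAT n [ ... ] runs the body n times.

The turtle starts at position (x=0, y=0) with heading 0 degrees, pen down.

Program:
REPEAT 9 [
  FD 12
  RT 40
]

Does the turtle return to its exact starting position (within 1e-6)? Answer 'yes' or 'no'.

Answer: yes

Derivation:
Executing turtle program step by step:
Start: pos=(0,0), heading=0, pen down
REPEAT 9 [
  -- iteration 1/9 --
  FD 12: (0,0) -> (12,0) [heading=0, draw]
  RT 40: heading 0 -> 320
  -- iteration 2/9 --
  FD 12: (12,0) -> (21.193,-7.713) [heading=320, draw]
  RT 40: heading 320 -> 280
  -- iteration 3/9 --
  FD 12: (21.193,-7.713) -> (23.276,-19.531) [heading=280, draw]
  RT 40: heading 280 -> 240
  -- iteration 4/9 --
  FD 12: (23.276,-19.531) -> (17.276,-29.923) [heading=240, draw]
  RT 40: heading 240 -> 200
  -- iteration 5/9 --
  FD 12: (17.276,-29.923) -> (6,-34.028) [heading=200, draw]
  RT 40: heading 200 -> 160
  -- iteration 6/9 --
  FD 12: (6,-34.028) -> (-5.276,-29.923) [heading=160, draw]
  RT 40: heading 160 -> 120
  -- iteration 7/9 --
  FD 12: (-5.276,-29.923) -> (-11.276,-19.531) [heading=120, draw]
  RT 40: heading 120 -> 80
  -- iteration 8/9 --
  FD 12: (-11.276,-19.531) -> (-9.193,-7.713) [heading=80, draw]
  RT 40: heading 80 -> 40
  -- iteration 9/9 --
  FD 12: (-9.193,-7.713) -> (0,0) [heading=40, draw]
  RT 40: heading 40 -> 0
]
Final: pos=(0,0), heading=0, 9 segment(s) drawn

Start position: (0, 0)
Final position: (0, 0)
Distance = 0; < 1e-6 -> CLOSED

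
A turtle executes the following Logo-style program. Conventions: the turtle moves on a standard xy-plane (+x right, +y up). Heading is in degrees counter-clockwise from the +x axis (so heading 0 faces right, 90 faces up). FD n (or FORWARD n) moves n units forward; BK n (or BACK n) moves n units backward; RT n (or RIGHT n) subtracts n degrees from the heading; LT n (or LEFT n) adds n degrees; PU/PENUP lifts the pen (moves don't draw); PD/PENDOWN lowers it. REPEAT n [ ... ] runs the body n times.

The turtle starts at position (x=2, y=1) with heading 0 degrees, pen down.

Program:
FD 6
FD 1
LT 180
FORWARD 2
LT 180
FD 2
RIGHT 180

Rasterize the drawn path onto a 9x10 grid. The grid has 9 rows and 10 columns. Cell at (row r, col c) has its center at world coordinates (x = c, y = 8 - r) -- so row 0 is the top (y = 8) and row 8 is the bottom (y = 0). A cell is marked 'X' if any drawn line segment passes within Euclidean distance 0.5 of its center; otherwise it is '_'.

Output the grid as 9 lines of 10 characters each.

Answer: __________
__________
__________
__________
__________
__________
__________
__XXXXXXXX
__________

Derivation:
Segment 0: (2,1) -> (8,1)
Segment 1: (8,1) -> (9,1)
Segment 2: (9,1) -> (7,1)
Segment 3: (7,1) -> (9,1)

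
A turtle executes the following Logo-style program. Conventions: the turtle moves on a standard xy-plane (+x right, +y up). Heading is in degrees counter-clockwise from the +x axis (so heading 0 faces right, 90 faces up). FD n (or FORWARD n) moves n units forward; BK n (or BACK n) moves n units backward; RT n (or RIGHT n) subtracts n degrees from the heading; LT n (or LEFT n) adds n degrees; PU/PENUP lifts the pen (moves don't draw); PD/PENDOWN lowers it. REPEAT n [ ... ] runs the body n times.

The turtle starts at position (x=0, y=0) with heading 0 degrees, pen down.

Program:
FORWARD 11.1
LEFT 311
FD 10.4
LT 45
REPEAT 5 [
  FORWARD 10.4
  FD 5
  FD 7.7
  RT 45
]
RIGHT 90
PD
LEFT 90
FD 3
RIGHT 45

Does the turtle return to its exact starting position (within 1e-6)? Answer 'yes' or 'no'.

Answer: no

Derivation:
Executing turtle program step by step:
Start: pos=(0,0), heading=0, pen down
FD 11.1: (0,0) -> (11.1,0) [heading=0, draw]
LT 311: heading 0 -> 311
FD 10.4: (11.1,0) -> (17.923,-7.849) [heading=311, draw]
LT 45: heading 311 -> 356
REPEAT 5 [
  -- iteration 1/5 --
  FD 10.4: (17.923,-7.849) -> (28.298,-8.574) [heading=356, draw]
  FD 5: (28.298,-8.574) -> (33.286,-8.923) [heading=356, draw]
  FD 7.7: (33.286,-8.923) -> (40.967,-9.46) [heading=356, draw]
  RT 45: heading 356 -> 311
  -- iteration 2/5 --
  FD 10.4: (40.967,-9.46) -> (47.79,-17.309) [heading=311, draw]
  FD 5: (47.79,-17.309) -> (51.07,-21.083) [heading=311, draw]
  FD 7.7: (51.07,-21.083) -> (56.122,-26.894) [heading=311, draw]
  RT 45: heading 311 -> 266
  -- iteration 3/5 --
  FD 10.4: (56.122,-26.894) -> (55.396,-37.269) [heading=266, draw]
  FD 5: (55.396,-37.269) -> (55.047,-42.257) [heading=266, draw]
  FD 7.7: (55.047,-42.257) -> (54.51,-49.938) [heading=266, draw]
  RT 45: heading 266 -> 221
  -- iteration 4/5 --
  FD 10.4: (54.51,-49.938) -> (46.661,-56.761) [heading=221, draw]
  FD 5: (46.661,-56.761) -> (42.888,-60.041) [heading=221, draw]
  FD 7.7: (42.888,-60.041) -> (37.077,-65.093) [heading=221, draw]
  RT 45: heading 221 -> 176
  -- iteration 5/5 --
  FD 10.4: (37.077,-65.093) -> (26.702,-64.367) [heading=176, draw]
  FD 5: (26.702,-64.367) -> (21.714,-64.019) [heading=176, draw]
  FD 7.7: (21.714,-64.019) -> (14.033,-63.481) [heading=176, draw]
  RT 45: heading 176 -> 131
]
RT 90: heading 131 -> 41
PD: pen down
LT 90: heading 41 -> 131
FD 3: (14.033,-63.481) -> (12.065,-61.217) [heading=131, draw]
RT 45: heading 131 -> 86
Final: pos=(12.065,-61.217), heading=86, 18 segment(s) drawn

Start position: (0, 0)
Final position: (12.065, -61.217)
Distance = 62.395; >= 1e-6 -> NOT closed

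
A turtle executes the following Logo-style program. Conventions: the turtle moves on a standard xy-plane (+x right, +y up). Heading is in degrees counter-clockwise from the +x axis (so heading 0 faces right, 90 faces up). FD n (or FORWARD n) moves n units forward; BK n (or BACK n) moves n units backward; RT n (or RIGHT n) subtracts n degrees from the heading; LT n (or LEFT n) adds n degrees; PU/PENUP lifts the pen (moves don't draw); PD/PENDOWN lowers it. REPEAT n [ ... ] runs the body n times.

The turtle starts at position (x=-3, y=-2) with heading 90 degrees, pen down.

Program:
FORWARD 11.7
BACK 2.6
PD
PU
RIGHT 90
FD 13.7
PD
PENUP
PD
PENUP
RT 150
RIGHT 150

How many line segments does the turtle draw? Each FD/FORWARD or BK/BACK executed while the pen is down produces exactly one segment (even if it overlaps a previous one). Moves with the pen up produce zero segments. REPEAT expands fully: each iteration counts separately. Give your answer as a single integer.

Answer: 2

Derivation:
Executing turtle program step by step:
Start: pos=(-3,-2), heading=90, pen down
FD 11.7: (-3,-2) -> (-3,9.7) [heading=90, draw]
BK 2.6: (-3,9.7) -> (-3,7.1) [heading=90, draw]
PD: pen down
PU: pen up
RT 90: heading 90 -> 0
FD 13.7: (-3,7.1) -> (10.7,7.1) [heading=0, move]
PD: pen down
PU: pen up
PD: pen down
PU: pen up
RT 150: heading 0 -> 210
RT 150: heading 210 -> 60
Final: pos=(10.7,7.1), heading=60, 2 segment(s) drawn
Segments drawn: 2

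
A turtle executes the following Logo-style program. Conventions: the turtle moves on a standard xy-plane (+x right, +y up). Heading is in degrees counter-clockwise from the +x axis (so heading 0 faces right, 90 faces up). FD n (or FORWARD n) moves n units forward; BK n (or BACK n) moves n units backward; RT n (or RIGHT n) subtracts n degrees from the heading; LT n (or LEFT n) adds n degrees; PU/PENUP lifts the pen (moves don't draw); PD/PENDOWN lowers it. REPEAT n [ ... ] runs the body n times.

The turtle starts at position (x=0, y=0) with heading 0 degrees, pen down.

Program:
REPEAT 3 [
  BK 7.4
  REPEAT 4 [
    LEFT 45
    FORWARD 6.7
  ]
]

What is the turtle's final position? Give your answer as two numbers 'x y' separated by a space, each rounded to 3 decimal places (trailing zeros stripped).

Answer: -14.1 16.175

Derivation:
Executing turtle program step by step:
Start: pos=(0,0), heading=0, pen down
REPEAT 3 [
  -- iteration 1/3 --
  BK 7.4: (0,0) -> (-7.4,0) [heading=0, draw]
  REPEAT 4 [
    -- iteration 1/4 --
    LT 45: heading 0 -> 45
    FD 6.7: (-7.4,0) -> (-2.662,4.738) [heading=45, draw]
    -- iteration 2/4 --
    LT 45: heading 45 -> 90
    FD 6.7: (-2.662,4.738) -> (-2.662,11.438) [heading=90, draw]
    -- iteration 3/4 --
    LT 45: heading 90 -> 135
    FD 6.7: (-2.662,11.438) -> (-7.4,16.175) [heading=135, draw]
    -- iteration 4/4 --
    LT 45: heading 135 -> 180
    FD 6.7: (-7.4,16.175) -> (-14.1,16.175) [heading=180, draw]
  ]
  -- iteration 2/3 --
  BK 7.4: (-14.1,16.175) -> (-6.7,16.175) [heading=180, draw]
  REPEAT 4 [
    -- iteration 1/4 --
    LT 45: heading 180 -> 225
    FD 6.7: (-6.7,16.175) -> (-11.438,11.438) [heading=225, draw]
    -- iteration 2/4 --
    LT 45: heading 225 -> 270
    FD 6.7: (-11.438,11.438) -> (-11.438,4.738) [heading=270, draw]
    -- iteration 3/4 --
    LT 45: heading 270 -> 315
    FD 6.7: (-11.438,4.738) -> (-6.7,0) [heading=315, draw]
    -- iteration 4/4 --
    LT 45: heading 315 -> 0
    FD 6.7: (-6.7,0) -> (0,0) [heading=0, draw]
  ]
  -- iteration 3/3 --
  BK 7.4: (0,0) -> (-7.4,0) [heading=0, draw]
  REPEAT 4 [
    -- iteration 1/4 --
    LT 45: heading 0 -> 45
    FD 6.7: (-7.4,0) -> (-2.662,4.738) [heading=45, draw]
    -- iteration 2/4 --
    LT 45: heading 45 -> 90
    FD 6.7: (-2.662,4.738) -> (-2.662,11.438) [heading=90, draw]
    -- iteration 3/4 --
    LT 45: heading 90 -> 135
    FD 6.7: (-2.662,11.438) -> (-7.4,16.175) [heading=135, draw]
    -- iteration 4/4 --
    LT 45: heading 135 -> 180
    FD 6.7: (-7.4,16.175) -> (-14.1,16.175) [heading=180, draw]
  ]
]
Final: pos=(-14.1,16.175), heading=180, 15 segment(s) drawn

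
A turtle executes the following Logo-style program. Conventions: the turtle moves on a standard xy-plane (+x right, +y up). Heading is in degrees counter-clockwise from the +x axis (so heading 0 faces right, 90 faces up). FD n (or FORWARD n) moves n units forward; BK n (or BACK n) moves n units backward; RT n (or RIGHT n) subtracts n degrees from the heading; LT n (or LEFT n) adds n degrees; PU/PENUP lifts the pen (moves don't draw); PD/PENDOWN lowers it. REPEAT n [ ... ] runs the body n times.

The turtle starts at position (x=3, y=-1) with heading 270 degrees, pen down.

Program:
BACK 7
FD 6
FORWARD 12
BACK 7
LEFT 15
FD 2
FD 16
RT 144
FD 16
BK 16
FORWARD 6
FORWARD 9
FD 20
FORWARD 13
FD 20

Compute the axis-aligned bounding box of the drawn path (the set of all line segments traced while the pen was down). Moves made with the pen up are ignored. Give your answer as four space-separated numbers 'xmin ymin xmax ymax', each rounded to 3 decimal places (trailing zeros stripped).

Executing turtle program step by step:
Start: pos=(3,-1), heading=270, pen down
BK 7: (3,-1) -> (3,6) [heading=270, draw]
FD 6: (3,6) -> (3,0) [heading=270, draw]
FD 12: (3,0) -> (3,-12) [heading=270, draw]
BK 7: (3,-12) -> (3,-5) [heading=270, draw]
LT 15: heading 270 -> 285
FD 2: (3,-5) -> (3.518,-6.932) [heading=285, draw]
FD 16: (3.518,-6.932) -> (7.659,-22.387) [heading=285, draw]
RT 144: heading 285 -> 141
FD 16: (7.659,-22.387) -> (-4.776,-12.318) [heading=141, draw]
BK 16: (-4.776,-12.318) -> (7.659,-22.387) [heading=141, draw]
FD 6: (7.659,-22.387) -> (2.996,-18.611) [heading=141, draw]
FD 9: (2.996,-18.611) -> (-3.998,-12.947) [heading=141, draw]
FD 20: (-3.998,-12.947) -> (-19.541,-0.36) [heading=141, draw]
FD 13: (-19.541,-0.36) -> (-29.644,7.821) [heading=141, draw]
FD 20: (-29.644,7.821) -> (-45.187,20.407) [heading=141, draw]
Final: pos=(-45.187,20.407), heading=141, 13 segment(s) drawn

Segment endpoints: x in {-45.187, -29.644, -19.541, -4.776, -3.998, 2.996, 3, 3, 3, 3, 3, 3.518, 7.659}, y in {-22.387, -18.611, -12.947, -12.318, -12, -6.932, -5, -1, -0.36, 0, 6, 7.821, 20.407}
xmin=-45.187, ymin=-22.387, xmax=7.659, ymax=20.407

Answer: -45.187 -22.387 7.659 20.407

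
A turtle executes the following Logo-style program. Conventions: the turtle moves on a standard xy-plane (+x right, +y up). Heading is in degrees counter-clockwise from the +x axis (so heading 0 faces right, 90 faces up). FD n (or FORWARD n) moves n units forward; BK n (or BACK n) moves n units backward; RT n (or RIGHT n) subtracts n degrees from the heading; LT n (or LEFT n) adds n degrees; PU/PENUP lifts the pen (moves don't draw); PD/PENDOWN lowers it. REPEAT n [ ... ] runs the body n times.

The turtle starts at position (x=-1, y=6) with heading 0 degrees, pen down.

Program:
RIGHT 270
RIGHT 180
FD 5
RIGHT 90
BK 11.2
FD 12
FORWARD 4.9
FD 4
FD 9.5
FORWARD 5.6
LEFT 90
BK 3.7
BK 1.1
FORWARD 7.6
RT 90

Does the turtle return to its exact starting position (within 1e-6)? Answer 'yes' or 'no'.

Answer: no

Derivation:
Executing turtle program step by step:
Start: pos=(-1,6), heading=0, pen down
RT 270: heading 0 -> 90
RT 180: heading 90 -> 270
FD 5: (-1,6) -> (-1,1) [heading=270, draw]
RT 90: heading 270 -> 180
BK 11.2: (-1,1) -> (10.2,1) [heading=180, draw]
FD 12: (10.2,1) -> (-1.8,1) [heading=180, draw]
FD 4.9: (-1.8,1) -> (-6.7,1) [heading=180, draw]
FD 4: (-6.7,1) -> (-10.7,1) [heading=180, draw]
FD 9.5: (-10.7,1) -> (-20.2,1) [heading=180, draw]
FD 5.6: (-20.2,1) -> (-25.8,1) [heading=180, draw]
LT 90: heading 180 -> 270
BK 3.7: (-25.8,1) -> (-25.8,4.7) [heading=270, draw]
BK 1.1: (-25.8,4.7) -> (-25.8,5.8) [heading=270, draw]
FD 7.6: (-25.8,5.8) -> (-25.8,-1.8) [heading=270, draw]
RT 90: heading 270 -> 180
Final: pos=(-25.8,-1.8), heading=180, 10 segment(s) drawn

Start position: (-1, 6)
Final position: (-25.8, -1.8)
Distance = 25.998; >= 1e-6 -> NOT closed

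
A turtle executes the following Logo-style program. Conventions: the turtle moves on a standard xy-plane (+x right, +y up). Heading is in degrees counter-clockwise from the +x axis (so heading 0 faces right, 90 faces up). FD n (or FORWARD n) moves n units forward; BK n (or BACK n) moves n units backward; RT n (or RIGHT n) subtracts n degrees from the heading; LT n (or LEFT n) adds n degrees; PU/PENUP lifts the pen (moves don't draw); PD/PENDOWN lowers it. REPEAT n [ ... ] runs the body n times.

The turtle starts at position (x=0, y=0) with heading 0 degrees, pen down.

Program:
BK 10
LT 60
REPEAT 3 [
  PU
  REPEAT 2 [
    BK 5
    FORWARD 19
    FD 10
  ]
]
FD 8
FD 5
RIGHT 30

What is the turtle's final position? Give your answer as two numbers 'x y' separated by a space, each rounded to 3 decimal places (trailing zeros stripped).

Answer: 68.5 135.966

Derivation:
Executing turtle program step by step:
Start: pos=(0,0), heading=0, pen down
BK 10: (0,0) -> (-10,0) [heading=0, draw]
LT 60: heading 0 -> 60
REPEAT 3 [
  -- iteration 1/3 --
  PU: pen up
  REPEAT 2 [
    -- iteration 1/2 --
    BK 5: (-10,0) -> (-12.5,-4.33) [heading=60, move]
    FD 19: (-12.5,-4.33) -> (-3,12.124) [heading=60, move]
    FD 10: (-3,12.124) -> (2,20.785) [heading=60, move]
    -- iteration 2/2 --
    BK 5: (2,20.785) -> (-0.5,16.454) [heading=60, move]
    FD 19: (-0.5,16.454) -> (9,32.909) [heading=60, move]
    FD 10: (9,32.909) -> (14,41.569) [heading=60, move]
  ]
  -- iteration 2/3 --
  PU: pen up
  REPEAT 2 [
    -- iteration 1/2 --
    BK 5: (14,41.569) -> (11.5,37.239) [heading=60, move]
    FD 19: (11.5,37.239) -> (21,53.694) [heading=60, move]
    FD 10: (21,53.694) -> (26,62.354) [heading=60, move]
    -- iteration 2/2 --
    BK 5: (26,62.354) -> (23.5,58.024) [heading=60, move]
    FD 19: (23.5,58.024) -> (33,74.478) [heading=60, move]
    FD 10: (33,74.478) -> (38,83.138) [heading=60, move]
  ]
  -- iteration 3/3 --
  PU: pen up
  REPEAT 2 [
    -- iteration 1/2 --
    BK 5: (38,83.138) -> (35.5,78.808) [heading=60, move]
    FD 19: (35.5,78.808) -> (45,95.263) [heading=60, move]
    FD 10: (45,95.263) -> (50,103.923) [heading=60, move]
    -- iteration 2/2 --
    BK 5: (50,103.923) -> (47.5,99.593) [heading=60, move]
    FD 19: (47.5,99.593) -> (57,116.047) [heading=60, move]
    FD 10: (57,116.047) -> (62,124.708) [heading=60, move]
  ]
]
FD 8: (62,124.708) -> (66,131.636) [heading=60, move]
FD 5: (66,131.636) -> (68.5,135.966) [heading=60, move]
RT 30: heading 60 -> 30
Final: pos=(68.5,135.966), heading=30, 1 segment(s) drawn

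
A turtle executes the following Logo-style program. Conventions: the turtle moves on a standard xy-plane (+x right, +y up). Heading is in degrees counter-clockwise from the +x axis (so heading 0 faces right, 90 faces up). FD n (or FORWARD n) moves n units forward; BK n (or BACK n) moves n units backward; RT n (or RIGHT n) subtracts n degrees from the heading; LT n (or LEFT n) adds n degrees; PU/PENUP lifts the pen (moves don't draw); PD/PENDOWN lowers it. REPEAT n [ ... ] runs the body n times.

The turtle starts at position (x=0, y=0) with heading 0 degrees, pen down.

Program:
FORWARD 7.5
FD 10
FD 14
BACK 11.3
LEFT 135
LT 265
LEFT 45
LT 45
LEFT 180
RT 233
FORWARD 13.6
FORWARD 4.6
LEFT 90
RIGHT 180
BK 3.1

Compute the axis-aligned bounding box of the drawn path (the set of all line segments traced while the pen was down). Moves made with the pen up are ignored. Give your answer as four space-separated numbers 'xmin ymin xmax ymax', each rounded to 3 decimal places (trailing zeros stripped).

Executing turtle program step by step:
Start: pos=(0,0), heading=0, pen down
FD 7.5: (0,0) -> (7.5,0) [heading=0, draw]
FD 10: (7.5,0) -> (17.5,0) [heading=0, draw]
FD 14: (17.5,0) -> (31.5,0) [heading=0, draw]
BK 11.3: (31.5,0) -> (20.2,0) [heading=0, draw]
LT 135: heading 0 -> 135
LT 265: heading 135 -> 40
LT 45: heading 40 -> 85
LT 45: heading 85 -> 130
LT 180: heading 130 -> 310
RT 233: heading 310 -> 77
FD 13.6: (20.2,0) -> (23.259,13.251) [heading=77, draw]
FD 4.6: (23.259,13.251) -> (24.294,17.734) [heading=77, draw]
LT 90: heading 77 -> 167
RT 180: heading 167 -> 347
BK 3.1: (24.294,17.734) -> (21.274,18.431) [heading=347, draw]
Final: pos=(21.274,18.431), heading=347, 7 segment(s) drawn

Segment endpoints: x in {0, 7.5, 17.5, 20.2, 21.274, 23.259, 24.294, 31.5}, y in {0, 13.251, 17.734, 18.431}
xmin=0, ymin=0, xmax=31.5, ymax=18.431

Answer: 0 0 31.5 18.431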